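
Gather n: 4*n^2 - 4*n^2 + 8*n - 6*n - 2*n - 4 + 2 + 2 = 0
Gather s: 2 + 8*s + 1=8*s + 3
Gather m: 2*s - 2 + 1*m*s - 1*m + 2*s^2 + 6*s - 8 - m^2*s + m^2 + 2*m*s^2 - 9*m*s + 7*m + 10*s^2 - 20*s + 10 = m^2*(1 - s) + m*(2*s^2 - 8*s + 6) + 12*s^2 - 12*s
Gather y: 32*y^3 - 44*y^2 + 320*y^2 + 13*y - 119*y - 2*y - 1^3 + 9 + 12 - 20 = 32*y^3 + 276*y^2 - 108*y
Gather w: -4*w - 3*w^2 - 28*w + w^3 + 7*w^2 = w^3 + 4*w^2 - 32*w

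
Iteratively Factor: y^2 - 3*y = (y)*(y - 3)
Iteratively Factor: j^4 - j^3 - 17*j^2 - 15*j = (j + 3)*(j^3 - 4*j^2 - 5*j) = j*(j + 3)*(j^2 - 4*j - 5) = j*(j + 1)*(j + 3)*(j - 5)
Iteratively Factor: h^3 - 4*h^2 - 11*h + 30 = (h - 5)*(h^2 + h - 6) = (h - 5)*(h + 3)*(h - 2)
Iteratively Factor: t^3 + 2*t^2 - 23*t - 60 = (t + 3)*(t^2 - t - 20) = (t - 5)*(t + 3)*(t + 4)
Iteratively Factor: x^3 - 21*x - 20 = (x + 4)*(x^2 - 4*x - 5) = (x - 5)*(x + 4)*(x + 1)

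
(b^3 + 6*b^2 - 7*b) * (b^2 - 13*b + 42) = b^5 - 7*b^4 - 43*b^3 + 343*b^2 - 294*b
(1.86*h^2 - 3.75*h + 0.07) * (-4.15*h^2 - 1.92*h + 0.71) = -7.719*h^4 + 11.9913*h^3 + 8.2301*h^2 - 2.7969*h + 0.0497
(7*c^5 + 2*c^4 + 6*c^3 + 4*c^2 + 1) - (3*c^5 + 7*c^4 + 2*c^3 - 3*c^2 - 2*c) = 4*c^5 - 5*c^4 + 4*c^3 + 7*c^2 + 2*c + 1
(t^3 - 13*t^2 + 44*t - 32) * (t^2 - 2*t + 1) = t^5 - 15*t^4 + 71*t^3 - 133*t^2 + 108*t - 32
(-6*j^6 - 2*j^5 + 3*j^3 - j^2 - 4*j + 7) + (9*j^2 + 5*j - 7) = -6*j^6 - 2*j^5 + 3*j^3 + 8*j^2 + j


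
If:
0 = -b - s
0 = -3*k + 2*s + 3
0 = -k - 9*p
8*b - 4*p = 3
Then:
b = 69/208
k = 81/104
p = -9/104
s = -69/208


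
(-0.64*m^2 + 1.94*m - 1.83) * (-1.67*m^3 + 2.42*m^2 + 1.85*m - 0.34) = 1.0688*m^5 - 4.7886*m^4 + 6.5669*m^3 - 0.622*m^2 - 4.0451*m + 0.6222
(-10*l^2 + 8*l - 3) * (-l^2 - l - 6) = 10*l^4 + 2*l^3 + 55*l^2 - 45*l + 18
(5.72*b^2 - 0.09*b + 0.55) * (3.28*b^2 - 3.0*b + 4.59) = 18.7616*b^4 - 17.4552*b^3 + 28.3288*b^2 - 2.0631*b + 2.5245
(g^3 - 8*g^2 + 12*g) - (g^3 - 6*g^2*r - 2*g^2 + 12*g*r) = 6*g^2*r - 6*g^2 - 12*g*r + 12*g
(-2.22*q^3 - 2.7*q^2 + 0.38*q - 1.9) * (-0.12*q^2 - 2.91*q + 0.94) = 0.2664*q^5 + 6.7842*q^4 + 5.7246*q^3 - 3.4158*q^2 + 5.8862*q - 1.786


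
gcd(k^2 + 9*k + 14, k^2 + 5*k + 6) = k + 2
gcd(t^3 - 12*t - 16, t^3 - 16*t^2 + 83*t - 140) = t - 4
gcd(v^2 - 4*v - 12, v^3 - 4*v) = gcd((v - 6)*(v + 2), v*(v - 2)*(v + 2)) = v + 2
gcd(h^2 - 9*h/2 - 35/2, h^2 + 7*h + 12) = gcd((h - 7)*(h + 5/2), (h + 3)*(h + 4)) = 1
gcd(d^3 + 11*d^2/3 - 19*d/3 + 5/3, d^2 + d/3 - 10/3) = 1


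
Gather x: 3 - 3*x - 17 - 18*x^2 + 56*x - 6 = -18*x^2 + 53*x - 20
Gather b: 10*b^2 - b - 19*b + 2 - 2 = 10*b^2 - 20*b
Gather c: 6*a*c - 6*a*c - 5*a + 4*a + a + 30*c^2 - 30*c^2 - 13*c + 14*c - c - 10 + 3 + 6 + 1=0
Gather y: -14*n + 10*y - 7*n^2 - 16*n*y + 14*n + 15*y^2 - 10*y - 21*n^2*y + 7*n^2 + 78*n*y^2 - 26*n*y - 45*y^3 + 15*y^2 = -45*y^3 + y^2*(78*n + 30) + y*(-21*n^2 - 42*n)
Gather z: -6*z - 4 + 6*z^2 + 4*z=6*z^2 - 2*z - 4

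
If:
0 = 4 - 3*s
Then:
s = 4/3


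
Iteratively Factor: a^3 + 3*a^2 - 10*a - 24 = (a + 4)*(a^2 - a - 6) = (a - 3)*(a + 4)*(a + 2)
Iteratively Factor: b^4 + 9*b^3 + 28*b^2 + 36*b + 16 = (b + 1)*(b^3 + 8*b^2 + 20*b + 16) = (b + 1)*(b + 2)*(b^2 + 6*b + 8) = (b + 1)*(b + 2)*(b + 4)*(b + 2)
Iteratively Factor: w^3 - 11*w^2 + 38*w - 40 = (w - 2)*(w^2 - 9*w + 20) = (w - 4)*(w - 2)*(w - 5)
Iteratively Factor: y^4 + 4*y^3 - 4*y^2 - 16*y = (y)*(y^3 + 4*y^2 - 4*y - 16) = y*(y + 2)*(y^2 + 2*y - 8) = y*(y - 2)*(y + 2)*(y + 4)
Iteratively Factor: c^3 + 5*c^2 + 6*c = (c + 3)*(c^2 + 2*c) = c*(c + 3)*(c + 2)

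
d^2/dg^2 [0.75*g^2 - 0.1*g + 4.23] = 1.50000000000000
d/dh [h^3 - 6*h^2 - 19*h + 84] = 3*h^2 - 12*h - 19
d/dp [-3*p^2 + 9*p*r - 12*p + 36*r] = -6*p + 9*r - 12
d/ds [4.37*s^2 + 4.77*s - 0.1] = 8.74*s + 4.77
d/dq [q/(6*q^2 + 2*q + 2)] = (3*q^2 - q*(6*q + 1) + q + 1)/(2*(3*q^2 + q + 1)^2)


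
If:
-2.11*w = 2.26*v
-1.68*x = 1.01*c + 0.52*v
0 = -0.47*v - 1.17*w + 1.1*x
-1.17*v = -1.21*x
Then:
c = 0.00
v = 0.00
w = 0.00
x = 0.00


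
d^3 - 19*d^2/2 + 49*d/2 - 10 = (d - 5)*(d - 4)*(d - 1/2)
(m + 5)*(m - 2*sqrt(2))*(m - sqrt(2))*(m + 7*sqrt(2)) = m^4 + 5*m^3 + 4*sqrt(2)*m^3 - 38*m^2 + 20*sqrt(2)*m^2 - 190*m + 28*sqrt(2)*m + 140*sqrt(2)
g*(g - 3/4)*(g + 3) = g^3 + 9*g^2/4 - 9*g/4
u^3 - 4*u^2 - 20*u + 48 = (u - 6)*(u - 2)*(u + 4)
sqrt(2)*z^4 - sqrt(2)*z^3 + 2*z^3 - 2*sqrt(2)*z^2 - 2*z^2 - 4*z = z*(z - 2)*(z + sqrt(2))*(sqrt(2)*z + sqrt(2))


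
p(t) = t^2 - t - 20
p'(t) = 2*t - 1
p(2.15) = -17.53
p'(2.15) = 3.30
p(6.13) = 11.45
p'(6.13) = 11.26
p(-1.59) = -15.88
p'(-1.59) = -4.18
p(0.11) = -20.10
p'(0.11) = -0.78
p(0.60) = -20.24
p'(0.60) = 0.20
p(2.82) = -14.87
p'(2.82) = 4.64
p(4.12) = -7.15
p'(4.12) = 7.24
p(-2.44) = -11.61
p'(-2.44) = -5.88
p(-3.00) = -8.00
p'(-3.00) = -7.00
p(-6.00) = 22.00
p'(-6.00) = -13.00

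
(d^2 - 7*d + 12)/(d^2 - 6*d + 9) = (d - 4)/(d - 3)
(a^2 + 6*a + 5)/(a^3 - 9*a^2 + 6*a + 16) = (a + 5)/(a^2 - 10*a + 16)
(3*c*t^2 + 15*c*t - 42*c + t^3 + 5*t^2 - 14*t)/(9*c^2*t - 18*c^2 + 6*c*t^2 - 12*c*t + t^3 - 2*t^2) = (t + 7)/(3*c + t)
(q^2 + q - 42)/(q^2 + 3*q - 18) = (q^2 + q - 42)/(q^2 + 3*q - 18)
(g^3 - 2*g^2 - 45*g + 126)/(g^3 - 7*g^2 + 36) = (g + 7)/(g + 2)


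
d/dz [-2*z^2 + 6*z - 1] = 6 - 4*z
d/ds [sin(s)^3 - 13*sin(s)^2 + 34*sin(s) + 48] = (3*sin(s)^2 - 26*sin(s) + 34)*cos(s)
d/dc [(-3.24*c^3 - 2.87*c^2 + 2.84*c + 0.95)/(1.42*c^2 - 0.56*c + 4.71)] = (-4.6008*c^4 + 3.6288*c^3 - 48.2068*c^2 - 29.7334*c + 13.9084)/(2.0164*c^4 - 1.5904*c^3 + 13.69*c^2 - 5.2752*c + 22.1841)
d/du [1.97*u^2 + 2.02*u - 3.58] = 3.94*u + 2.02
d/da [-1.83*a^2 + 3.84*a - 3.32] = 3.84 - 3.66*a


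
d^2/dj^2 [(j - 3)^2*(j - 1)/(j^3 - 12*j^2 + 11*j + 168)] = 2*(5*j^6 + 12*j^5 - 1371*j^4 + 12304*j^3 - 56097*j^2 + 183492*j - 244521)/(j^9 - 36*j^8 + 465*j^7 - 2016*j^6 - 6981*j^5 + 79308*j^4 - 47053*j^3 - 955080*j^2 + 931392*j + 4741632)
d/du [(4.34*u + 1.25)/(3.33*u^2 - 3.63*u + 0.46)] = (-14.4522*u^2 - 8.325*u + 6.5339)/(11.0889*u^4 - 24.1758*u^3 + 16.2405*u^2 - 3.3396*u + 0.2116)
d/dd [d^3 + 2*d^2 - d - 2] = 3*d^2 + 4*d - 1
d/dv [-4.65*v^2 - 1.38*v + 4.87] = -9.3*v - 1.38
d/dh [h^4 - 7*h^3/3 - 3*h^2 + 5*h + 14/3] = 4*h^3 - 7*h^2 - 6*h + 5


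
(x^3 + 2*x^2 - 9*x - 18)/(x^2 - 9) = x + 2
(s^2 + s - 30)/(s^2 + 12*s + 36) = (s - 5)/(s + 6)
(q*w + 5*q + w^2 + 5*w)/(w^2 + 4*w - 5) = (q + w)/(w - 1)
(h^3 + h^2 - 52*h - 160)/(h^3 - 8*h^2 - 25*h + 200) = (h + 4)/(h - 5)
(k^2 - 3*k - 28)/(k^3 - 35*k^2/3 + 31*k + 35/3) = 3*(k + 4)/(3*k^2 - 14*k - 5)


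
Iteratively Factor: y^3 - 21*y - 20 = (y + 4)*(y^2 - 4*y - 5) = (y - 5)*(y + 4)*(y + 1)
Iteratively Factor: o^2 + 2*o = (o + 2)*(o)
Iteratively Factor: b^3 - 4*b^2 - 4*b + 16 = (b - 2)*(b^2 - 2*b - 8) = (b - 4)*(b - 2)*(b + 2)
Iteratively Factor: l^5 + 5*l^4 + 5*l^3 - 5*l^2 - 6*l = (l + 2)*(l^4 + 3*l^3 - l^2 - 3*l) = (l - 1)*(l + 2)*(l^3 + 4*l^2 + 3*l) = l*(l - 1)*(l + 2)*(l^2 + 4*l + 3) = l*(l - 1)*(l + 1)*(l + 2)*(l + 3)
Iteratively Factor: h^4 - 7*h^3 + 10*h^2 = (h - 2)*(h^3 - 5*h^2) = (h - 5)*(h - 2)*(h^2) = h*(h - 5)*(h - 2)*(h)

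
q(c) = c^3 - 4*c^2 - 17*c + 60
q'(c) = 3*c^2 - 8*c - 17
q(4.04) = -8.03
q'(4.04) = -0.36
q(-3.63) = 21.17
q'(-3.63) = 51.57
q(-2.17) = 67.84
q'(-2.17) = 14.49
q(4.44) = -6.81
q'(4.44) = 6.62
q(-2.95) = 49.67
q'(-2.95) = 32.71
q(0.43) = 52.03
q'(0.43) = -19.89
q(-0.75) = 70.08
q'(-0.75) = -9.31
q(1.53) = 28.21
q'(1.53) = -22.22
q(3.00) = 0.00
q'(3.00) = -14.00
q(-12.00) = -2040.00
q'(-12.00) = 511.00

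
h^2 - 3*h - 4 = (h - 4)*(h + 1)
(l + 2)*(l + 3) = l^2 + 5*l + 6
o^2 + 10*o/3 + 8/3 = (o + 4/3)*(o + 2)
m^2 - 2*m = m*(m - 2)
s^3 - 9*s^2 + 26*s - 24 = (s - 4)*(s - 3)*(s - 2)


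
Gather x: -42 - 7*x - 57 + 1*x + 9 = -6*x - 90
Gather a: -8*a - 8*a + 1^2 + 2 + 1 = 4 - 16*a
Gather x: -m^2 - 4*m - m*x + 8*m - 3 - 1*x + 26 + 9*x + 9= -m^2 + 4*m + x*(8 - m) + 32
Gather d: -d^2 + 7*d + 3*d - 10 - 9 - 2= -d^2 + 10*d - 21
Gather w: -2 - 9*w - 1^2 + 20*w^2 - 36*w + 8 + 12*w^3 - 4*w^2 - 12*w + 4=12*w^3 + 16*w^2 - 57*w + 9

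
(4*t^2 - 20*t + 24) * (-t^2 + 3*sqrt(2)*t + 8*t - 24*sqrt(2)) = -4*t^4 + 12*sqrt(2)*t^3 + 52*t^3 - 156*sqrt(2)*t^2 - 184*t^2 + 192*t + 552*sqrt(2)*t - 576*sqrt(2)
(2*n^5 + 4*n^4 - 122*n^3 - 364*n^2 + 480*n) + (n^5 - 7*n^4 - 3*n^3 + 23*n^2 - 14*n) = 3*n^5 - 3*n^4 - 125*n^3 - 341*n^2 + 466*n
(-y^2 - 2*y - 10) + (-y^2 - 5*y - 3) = -2*y^2 - 7*y - 13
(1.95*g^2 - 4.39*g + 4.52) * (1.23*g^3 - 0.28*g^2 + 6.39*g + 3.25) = 2.3985*g^5 - 5.9457*g^4 + 19.2493*g^3 - 22.9802*g^2 + 14.6153*g + 14.69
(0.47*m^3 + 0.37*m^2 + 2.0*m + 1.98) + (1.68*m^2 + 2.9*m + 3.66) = 0.47*m^3 + 2.05*m^2 + 4.9*m + 5.64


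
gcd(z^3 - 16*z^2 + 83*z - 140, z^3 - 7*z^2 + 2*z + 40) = z^2 - 9*z + 20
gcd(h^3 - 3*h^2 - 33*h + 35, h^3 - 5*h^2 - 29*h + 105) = h^2 - 2*h - 35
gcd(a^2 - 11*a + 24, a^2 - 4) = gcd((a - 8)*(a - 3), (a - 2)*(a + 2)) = 1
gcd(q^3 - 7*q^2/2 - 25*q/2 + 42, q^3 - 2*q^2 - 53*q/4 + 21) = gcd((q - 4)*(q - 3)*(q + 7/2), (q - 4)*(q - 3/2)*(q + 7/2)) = q^2 - q/2 - 14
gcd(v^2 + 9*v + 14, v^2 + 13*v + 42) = v + 7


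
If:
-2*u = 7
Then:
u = -7/2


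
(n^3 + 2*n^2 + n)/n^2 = n + 2 + 1/n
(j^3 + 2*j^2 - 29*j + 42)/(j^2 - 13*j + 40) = (j^3 + 2*j^2 - 29*j + 42)/(j^2 - 13*j + 40)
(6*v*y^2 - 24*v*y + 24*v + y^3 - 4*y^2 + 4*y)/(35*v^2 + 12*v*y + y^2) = (6*v*y^2 - 24*v*y + 24*v + y^3 - 4*y^2 + 4*y)/(35*v^2 + 12*v*y + y^2)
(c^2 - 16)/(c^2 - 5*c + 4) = (c + 4)/(c - 1)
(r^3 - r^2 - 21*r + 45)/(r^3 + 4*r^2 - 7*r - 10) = (r^2 - 6*r + 9)/(r^2 - r - 2)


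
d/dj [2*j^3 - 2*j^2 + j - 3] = 6*j^2 - 4*j + 1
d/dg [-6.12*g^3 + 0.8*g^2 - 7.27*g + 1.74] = -18.36*g^2 + 1.6*g - 7.27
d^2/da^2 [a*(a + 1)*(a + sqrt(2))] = 6*a + 2 + 2*sqrt(2)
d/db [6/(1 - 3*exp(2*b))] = 36*exp(2*b)/(3*exp(2*b) - 1)^2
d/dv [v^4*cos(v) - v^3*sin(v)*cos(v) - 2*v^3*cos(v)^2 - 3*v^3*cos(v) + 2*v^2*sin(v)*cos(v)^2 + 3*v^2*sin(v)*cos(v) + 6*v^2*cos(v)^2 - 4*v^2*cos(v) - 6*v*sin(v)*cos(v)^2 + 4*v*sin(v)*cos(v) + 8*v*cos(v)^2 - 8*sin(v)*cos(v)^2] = -v^4*sin(v) + 3*v^3*sin(v) + 2*v^3*sin(2*v) + 4*v^3*cos(v) - v^3*cos(2*v) + 4*v^2*sin(v) - 15*v^2*sin(2*v)/2 - 17*v^2*cos(v)/2 + 3*v^2*cos(3*v)/2 - 3*v^2 + v*sin(v) - 5*v*sin(2*v) + v*sin(3*v) - 19*v*cos(v)/2 + 10*v*cos(2*v) - 9*v*cos(3*v)/2 + 6*v - 3*sin(v)/2 + 2*sin(2*v) - 3*sin(3*v)/2 - 2*cos(v) + 4*cos(2*v) - 6*cos(3*v) + 4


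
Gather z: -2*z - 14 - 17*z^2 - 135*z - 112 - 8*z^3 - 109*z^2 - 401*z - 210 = -8*z^3 - 126*z^2 - 538*z - 336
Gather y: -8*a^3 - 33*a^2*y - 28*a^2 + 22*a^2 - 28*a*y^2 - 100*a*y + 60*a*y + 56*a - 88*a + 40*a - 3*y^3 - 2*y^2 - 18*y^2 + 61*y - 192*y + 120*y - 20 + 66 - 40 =-8*a^3 - 6*a^2 + 8*a - 3*y^3 + y^2*(-28*a - 20) + y*(-33*a^2 - 40*a - 11) + 6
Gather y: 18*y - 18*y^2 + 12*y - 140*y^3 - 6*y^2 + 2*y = -140*y^3 - 24*y^2 + 32*y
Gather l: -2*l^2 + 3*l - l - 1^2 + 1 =-2*l^2 + 2*l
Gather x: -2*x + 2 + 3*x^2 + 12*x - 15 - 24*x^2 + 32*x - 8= -21*x^2 + 42*x - 21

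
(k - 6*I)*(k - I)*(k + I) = k^3 - 6*I*k^2 + k - 6*I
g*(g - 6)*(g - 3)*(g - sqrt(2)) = g^4 - 9*g^3 - sqrt(2)*g^3 + 9*sqrt(2)*g^2 + 18*g^2 - 18*sqrt(2)*g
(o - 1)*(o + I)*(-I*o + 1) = -I*o^3 + 2*o^2 + I*o^2 - 2*o + I*o - I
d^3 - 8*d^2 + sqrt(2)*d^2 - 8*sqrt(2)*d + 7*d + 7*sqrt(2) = (d - 7)*(d - 1)*(d + sqrt(2))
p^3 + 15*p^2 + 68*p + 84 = (p + 2)*(p + 6)*(p + 7)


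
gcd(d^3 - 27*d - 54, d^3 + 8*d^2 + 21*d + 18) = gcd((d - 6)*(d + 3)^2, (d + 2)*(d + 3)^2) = d^2 + 6*d + 9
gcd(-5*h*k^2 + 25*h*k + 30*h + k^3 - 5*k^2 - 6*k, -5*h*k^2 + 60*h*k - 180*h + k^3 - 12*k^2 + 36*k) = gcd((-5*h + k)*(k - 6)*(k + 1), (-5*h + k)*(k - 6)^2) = 5*h*k - 30*h - k^2 + 6*k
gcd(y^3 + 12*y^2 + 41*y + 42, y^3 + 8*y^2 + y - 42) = y^2 + 10*y + 21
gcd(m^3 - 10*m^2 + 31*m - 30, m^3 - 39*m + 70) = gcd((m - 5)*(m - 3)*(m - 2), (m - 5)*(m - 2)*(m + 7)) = m^2 - 7*m + 10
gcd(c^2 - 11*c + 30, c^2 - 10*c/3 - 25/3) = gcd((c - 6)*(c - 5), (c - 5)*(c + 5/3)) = c - 5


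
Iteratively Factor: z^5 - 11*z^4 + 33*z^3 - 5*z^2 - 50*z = (z + 1)*(z^4 - 12*z^3 + 45*z^2 - 50*z) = z*(z + 1)*(z^3 - 12*z^2 + 45*z - 50) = z*(z - 5)*(z + 1)*(z^2 - 7*z + 10) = z*(z - 5)*(z - 2)*(z + 1)*(z - 5)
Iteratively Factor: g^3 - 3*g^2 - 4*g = (g)*(g^2 - 3*g - 4) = g*(g + 1)*(g - 4)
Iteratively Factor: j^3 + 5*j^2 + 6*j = (j + 3)*(j^2 + 2*j) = j*(j + 3)*(j + 2)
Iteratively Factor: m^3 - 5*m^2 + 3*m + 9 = (m - 3)*(m^2 - 2*m - 3) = (m - 3)*(m + 1)*(m - 3)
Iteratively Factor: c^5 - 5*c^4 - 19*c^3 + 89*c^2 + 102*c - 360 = (c - 5)*(c^4 - 19*c^2 - 6*c + 72) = (c - 5)*(c - 2)*(c^3 + 2*c^2 - 15*c - 36) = (c - 5)*(c - 2)*(c + 3)*(c^2 - c - 12) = (c - 5)*(c - 4)*(c - 2)*(c + 3)*(c + 3)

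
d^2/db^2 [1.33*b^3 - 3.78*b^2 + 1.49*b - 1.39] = 7.98*b - 7.56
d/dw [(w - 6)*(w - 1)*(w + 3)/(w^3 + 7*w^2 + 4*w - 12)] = (11*w^2 + 60*w + 108)/(w^4 + 16*w^3 + 88*w^2 + 192*w + 144)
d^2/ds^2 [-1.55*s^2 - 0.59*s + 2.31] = -3.10000000000000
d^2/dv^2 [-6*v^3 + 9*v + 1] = -36*v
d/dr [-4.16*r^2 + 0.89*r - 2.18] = 0.89 - 8.32*r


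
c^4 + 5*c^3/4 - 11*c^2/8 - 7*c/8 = c*(c - 1)*(c + 1/2)*(c + 7/4)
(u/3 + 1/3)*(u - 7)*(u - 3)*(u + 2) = u^4/3 - 7*u^3/3 - 7*u^2/3 + 43*u/3 + 14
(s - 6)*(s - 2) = s^2 - 8*s + 12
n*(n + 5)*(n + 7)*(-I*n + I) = -I*n^4 - 11*I*n^3 - 23*I*n^2 + 35*I*n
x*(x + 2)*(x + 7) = x^3 + 9*x^2 + 14*x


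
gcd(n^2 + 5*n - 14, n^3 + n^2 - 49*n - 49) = n + 7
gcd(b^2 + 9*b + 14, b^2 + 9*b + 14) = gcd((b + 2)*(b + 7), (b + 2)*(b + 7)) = b^2 + 9*b + 14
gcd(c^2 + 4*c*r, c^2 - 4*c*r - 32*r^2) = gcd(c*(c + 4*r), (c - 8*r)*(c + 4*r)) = c + 4*r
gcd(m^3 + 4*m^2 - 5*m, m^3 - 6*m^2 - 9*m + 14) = m - 1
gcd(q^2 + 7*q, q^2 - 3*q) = q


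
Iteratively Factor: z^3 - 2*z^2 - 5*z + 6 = (z - 1)*(z^2 - z - 6) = (z - 1)*(z + 2)*(z - 3)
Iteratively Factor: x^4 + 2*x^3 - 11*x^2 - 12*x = (x + 1)*(x^3 + x^2 - 12*x) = (x + 1)*(x + 4)*(x^2 - 3*x) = x*(x + 1)*(x + 4)*(x - 3)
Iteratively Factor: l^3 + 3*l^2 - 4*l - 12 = (l + 2)*(l^2 + l - 6) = (l - 2)*(l + 2)*(l + 3)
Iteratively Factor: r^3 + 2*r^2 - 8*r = (r)*(r^2 + 2*r - 8) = r*(r - 2)*(r + 4)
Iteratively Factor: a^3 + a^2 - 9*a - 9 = (a + 3)*(a^2 - 2*a - 3) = (a + 1)*(a + 3)*(a - 3)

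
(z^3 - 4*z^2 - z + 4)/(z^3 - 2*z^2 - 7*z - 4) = (z - 1)/(z + 1)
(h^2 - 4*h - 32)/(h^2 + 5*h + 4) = (h - 8)/(h + 1)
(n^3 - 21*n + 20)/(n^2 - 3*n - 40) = (n^2 - 5*n + 4)/(n - 8)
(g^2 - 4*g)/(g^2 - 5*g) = (g - 4)/(g - 5)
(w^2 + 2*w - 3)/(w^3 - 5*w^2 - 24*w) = (w - 1)/(w*(w - 8))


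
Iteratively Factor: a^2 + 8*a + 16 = (a + 4)*(a + 4)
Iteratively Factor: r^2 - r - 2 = (r - 2)*(r + 1)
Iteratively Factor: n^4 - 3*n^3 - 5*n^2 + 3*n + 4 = (n + 1)*(n^3 - 4*n^2 - n + 4) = (n - 1)*(n + 1)*(n^2 - 3*n - 4) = (n - 4)*(n - 1)*(n + 1)*(n + 1)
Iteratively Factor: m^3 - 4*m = (m - 2)*(m^2 + 2*m) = (m - 2)*(m + 2)*(m)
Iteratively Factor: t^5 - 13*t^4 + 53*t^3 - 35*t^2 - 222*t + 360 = (t - 3)*(t^4 - 10*t^3 + 23*t^2 + 34*t - 120) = (t - 5)*(t - 3)*(t^3 - 5*t^2 - 2*t + 24) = (t - 5)*(t - 3)^2*(t^2 - 2*t - 8) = (t - 5)*(t - 4)*(t - 3)^2*(t + 2)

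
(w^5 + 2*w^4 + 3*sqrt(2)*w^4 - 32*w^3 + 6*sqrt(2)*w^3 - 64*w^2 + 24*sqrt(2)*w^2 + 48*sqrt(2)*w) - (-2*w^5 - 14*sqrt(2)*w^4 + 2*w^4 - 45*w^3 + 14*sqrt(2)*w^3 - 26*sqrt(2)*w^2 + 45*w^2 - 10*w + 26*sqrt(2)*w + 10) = 3*w^5 + 17*sqrt(2)*w^4 - 8*sqrt(2)*w^3 + 13*w^3 - 109*w^2 + 50*sqrt(2)*w^2 + 10*w + 22*sqrt(2)*w - 10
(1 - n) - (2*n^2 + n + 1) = -2*n^2 - 2*n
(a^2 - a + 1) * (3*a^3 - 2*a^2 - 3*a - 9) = 3*a^5 - 5*a^4 + 2*a^3 - 8*a^2 + 6*a - 9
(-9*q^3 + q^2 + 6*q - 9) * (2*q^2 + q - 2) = -18*q^5 - 7*q^4 + 31*q^3 - 14*q^2 - 21*q + 18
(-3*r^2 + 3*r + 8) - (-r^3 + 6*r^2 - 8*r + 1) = r^3 - 9*r^2 + 11*r + 7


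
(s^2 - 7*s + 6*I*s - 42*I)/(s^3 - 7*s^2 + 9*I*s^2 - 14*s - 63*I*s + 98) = (s + 6*I)/(s^2 + 9*I*s - 14)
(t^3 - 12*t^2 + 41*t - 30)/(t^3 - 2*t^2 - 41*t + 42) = (t^2 - 11*t + 30)/(t^2 - t - 42)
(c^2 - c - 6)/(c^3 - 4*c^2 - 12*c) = (c - 3)/(c*(c - 6))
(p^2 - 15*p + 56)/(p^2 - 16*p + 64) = (p - 7)/(p - 8)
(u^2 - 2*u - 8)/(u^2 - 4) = (u - 4)/(u - 2)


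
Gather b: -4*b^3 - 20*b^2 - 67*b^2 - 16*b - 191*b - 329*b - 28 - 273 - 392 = -4*b^3 - 87*b^2 - 536*b - 693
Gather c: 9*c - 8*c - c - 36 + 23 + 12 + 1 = 0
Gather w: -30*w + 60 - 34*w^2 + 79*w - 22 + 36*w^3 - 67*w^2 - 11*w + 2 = 36*w^3 - 101*w^2 + 38*w + 40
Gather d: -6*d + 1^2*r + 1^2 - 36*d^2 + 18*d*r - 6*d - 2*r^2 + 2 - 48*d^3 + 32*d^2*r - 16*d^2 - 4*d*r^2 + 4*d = -48*d^3 + d^2*(32*r - 52) + d*(-4*r^2 + 18*r - 8) - 2*r^2 + r + 3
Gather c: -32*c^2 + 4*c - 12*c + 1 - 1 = -32*c^2 - 8*c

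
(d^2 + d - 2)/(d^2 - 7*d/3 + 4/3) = 3*(d + 2)/(3*d - 4)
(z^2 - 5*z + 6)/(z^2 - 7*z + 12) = (z - 2)/(z - 4)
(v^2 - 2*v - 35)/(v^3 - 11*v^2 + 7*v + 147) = (v + 5)/(v^2 - 4*v - 21)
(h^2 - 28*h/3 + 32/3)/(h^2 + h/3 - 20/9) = 3*(h - 8)/(3*h + 5)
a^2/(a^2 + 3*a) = a/(a + 3)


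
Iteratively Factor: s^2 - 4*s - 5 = (s - 5)*(s + 1)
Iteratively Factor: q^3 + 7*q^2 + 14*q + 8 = (q + 2)*(q^2 + 5*q + 4) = (q + 1)*(q + 2)*(q + 4)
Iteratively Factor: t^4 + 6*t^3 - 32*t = (t + 4)*(t^3 + 2*t^2 - 8*t) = (t - 2)*(t + 4)*(t^2 + 4*t) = (t - 2)*(t + 4)^2*(t)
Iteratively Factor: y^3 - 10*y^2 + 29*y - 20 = (y - 1)*(y^2 - 9*y + 20) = (y - 4)*(y - 1)*(y - 5)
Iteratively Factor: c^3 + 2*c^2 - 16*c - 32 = (c - 4)*(c^2 + 6*c + 8) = (c - 4)*(c + 2)*(c + 4)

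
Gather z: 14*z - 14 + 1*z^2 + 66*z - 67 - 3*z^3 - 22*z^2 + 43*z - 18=-3*z^3 - 21*z^2 + 123*z - 99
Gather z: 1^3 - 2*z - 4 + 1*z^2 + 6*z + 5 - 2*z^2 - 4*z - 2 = -z^2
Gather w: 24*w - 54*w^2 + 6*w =-54*w^2 + 30*w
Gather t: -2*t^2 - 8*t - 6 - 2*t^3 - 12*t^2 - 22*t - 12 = -2*t^3 - 14*t^2 - 30*t - 18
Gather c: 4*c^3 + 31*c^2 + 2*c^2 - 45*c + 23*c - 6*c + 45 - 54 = 4*c^3 + 33*c^2 - 28*c - 9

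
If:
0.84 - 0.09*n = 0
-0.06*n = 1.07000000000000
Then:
No Solution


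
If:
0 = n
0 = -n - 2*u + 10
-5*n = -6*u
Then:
No Solution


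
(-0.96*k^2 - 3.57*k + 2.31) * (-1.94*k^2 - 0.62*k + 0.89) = 1.8624*k^4 + 7.521*k^3 - 3.1224*k^2 - 4.6095*k + 2.0559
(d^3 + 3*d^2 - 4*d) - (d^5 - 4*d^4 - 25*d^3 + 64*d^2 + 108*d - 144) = -d^5 + 4*d^4 + 26*d^3 - 61*d^2 - 112*d + 144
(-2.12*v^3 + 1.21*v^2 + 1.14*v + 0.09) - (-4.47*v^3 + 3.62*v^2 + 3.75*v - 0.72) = 2.35*v^3 - 2.41*v^2 - 2.61*v + 0.81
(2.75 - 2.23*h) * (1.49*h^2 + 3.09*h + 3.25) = -3.3227*h^3 - 2.7932*h^2 + 1.25*h + 8.9375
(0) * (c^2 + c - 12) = 0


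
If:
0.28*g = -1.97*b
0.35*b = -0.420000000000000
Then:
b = -1.20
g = 8.44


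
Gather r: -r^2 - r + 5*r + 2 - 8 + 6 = -r^2 + 4*r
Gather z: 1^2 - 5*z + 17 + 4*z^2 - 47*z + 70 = 4*z^2 - 52*z + 88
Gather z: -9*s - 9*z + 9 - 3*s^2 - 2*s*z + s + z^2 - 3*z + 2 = -3*s^2 - 8*s + z^2 + z*(-2*s - 12) + 11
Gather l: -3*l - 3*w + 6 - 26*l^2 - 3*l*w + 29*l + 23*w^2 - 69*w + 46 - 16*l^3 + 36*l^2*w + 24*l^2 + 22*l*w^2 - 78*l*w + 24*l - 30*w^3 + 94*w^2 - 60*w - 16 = -16*l^3 + l^2*(36*w - 2) + l*(22*w^2 - 81*w + 50) - 30*w^3 + 117*w^2 - 132*w + 36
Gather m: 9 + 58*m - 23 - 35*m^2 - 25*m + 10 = -35*m^2 + 33*m - 4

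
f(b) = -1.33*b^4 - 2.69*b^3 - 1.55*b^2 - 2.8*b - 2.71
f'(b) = -5.32*b^3 - 8.07*b^2 - 3.1*b - 2.8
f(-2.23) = -7.23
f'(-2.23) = 22.98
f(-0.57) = -1.26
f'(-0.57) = -2.67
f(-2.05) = -3.80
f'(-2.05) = 15.47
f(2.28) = -84.98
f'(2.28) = -114.87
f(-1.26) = 0.39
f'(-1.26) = -1.06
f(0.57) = -5.45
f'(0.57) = -8.17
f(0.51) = -4.99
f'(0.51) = -7.19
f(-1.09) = 0.11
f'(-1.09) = -2.12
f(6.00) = -2380.03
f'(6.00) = -1461.04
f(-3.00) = -43.36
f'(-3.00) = 77.51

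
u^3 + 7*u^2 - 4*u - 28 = (u - 2)*(u + 2)*(u + 7)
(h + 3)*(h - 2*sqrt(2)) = h^2 - 2*sqrt(2)*h + 3*h - 6*sqrt(2)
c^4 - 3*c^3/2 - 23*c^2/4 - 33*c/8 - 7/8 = (c - 7/2)*(c + 1/2)^2*(c + 1)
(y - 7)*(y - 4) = y^2 - 11*y + 28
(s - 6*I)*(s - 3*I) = s^2 - 9*I*s - 18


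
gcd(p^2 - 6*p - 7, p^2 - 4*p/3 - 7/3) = p + 1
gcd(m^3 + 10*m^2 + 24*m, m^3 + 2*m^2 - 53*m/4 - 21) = m + 4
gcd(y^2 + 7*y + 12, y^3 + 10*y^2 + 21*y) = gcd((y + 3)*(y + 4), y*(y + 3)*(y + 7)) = y + 3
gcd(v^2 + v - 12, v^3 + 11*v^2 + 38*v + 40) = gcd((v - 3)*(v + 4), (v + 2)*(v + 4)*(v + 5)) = v + 4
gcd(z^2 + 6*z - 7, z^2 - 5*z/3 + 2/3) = z - 1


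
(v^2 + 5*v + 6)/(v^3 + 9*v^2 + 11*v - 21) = (v + 2)/(v^2 + 6*v - 7)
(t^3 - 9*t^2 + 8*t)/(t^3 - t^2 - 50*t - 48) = t*(t - 1)/(t^2 + 7*t + 6)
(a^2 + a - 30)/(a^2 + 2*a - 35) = (a + 6)/(a + 7)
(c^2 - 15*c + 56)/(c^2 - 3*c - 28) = (c - 8)/(c + 4)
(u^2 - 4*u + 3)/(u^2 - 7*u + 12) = (u - 1)/(u - 4)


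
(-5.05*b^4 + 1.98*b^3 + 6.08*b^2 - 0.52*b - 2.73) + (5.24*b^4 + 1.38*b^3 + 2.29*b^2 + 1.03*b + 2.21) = 0.19*b^4 + 3.36*b^3 + 8.37*b^2 + 0.51*b - 0.52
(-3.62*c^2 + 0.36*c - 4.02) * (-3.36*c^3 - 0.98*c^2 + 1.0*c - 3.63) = 12.1632*c^5 + 2.338*c^4 + 9.5344*c^3 + 17.4402*c^2 - 5.3268*c + 14.5926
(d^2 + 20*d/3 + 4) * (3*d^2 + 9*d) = 3*d^4 + 29*d^3 + 72*d^2 + 36*d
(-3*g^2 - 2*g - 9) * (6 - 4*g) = 12*g^3 - 10*g^2 + 24*g - 54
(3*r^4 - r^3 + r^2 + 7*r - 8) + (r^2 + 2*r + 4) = 3*r^4 - r^3 + 2*r^2 + 9*r - 4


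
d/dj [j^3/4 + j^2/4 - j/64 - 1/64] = 3*j^2/4 + j/2 - 1/64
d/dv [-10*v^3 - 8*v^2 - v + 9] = -30*v^2 - 16*v - 1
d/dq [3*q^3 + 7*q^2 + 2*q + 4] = 9*q^2 + 14*q + 2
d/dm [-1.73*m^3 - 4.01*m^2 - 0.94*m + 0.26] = -5.19*m^2 - 8.02*m - 0.94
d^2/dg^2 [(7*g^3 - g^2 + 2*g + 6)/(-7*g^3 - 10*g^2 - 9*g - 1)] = 2*(539*g^6 + 1029*g^5 - 2079*g^4 - 4070*g^3 - 3069*g^2 - 1455*g - 407)/(343*g^9 + 1470*g^8 + 3423*g^7 + 4927*g^6 + 4821*g^5 + 3108*g^4 + 1290*g^3 + 273*g^2 + 27*g + 1)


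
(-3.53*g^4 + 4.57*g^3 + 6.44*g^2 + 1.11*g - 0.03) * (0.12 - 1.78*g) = 6.2834*g^5 - 8.5582*g^4 - 10.9148*g^3 - 1.203*g^2 + 0.1866*g - 0.0036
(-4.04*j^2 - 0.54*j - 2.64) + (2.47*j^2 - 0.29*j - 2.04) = -1.57*j^2 - 0.83*j - 4.68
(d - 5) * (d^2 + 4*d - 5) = d^3 - d^2 - 25*d + 25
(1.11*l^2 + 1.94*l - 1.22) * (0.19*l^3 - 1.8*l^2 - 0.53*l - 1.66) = 0.2109*l^5 - 1.6294*l^4 - 4.3121*l^3 - 0.6748*l^2 - 2.5738*l + 2.0252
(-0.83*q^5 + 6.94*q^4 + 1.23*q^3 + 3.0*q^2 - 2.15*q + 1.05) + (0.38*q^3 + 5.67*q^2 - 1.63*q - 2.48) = -0.83*q^5 + 6.94*q^4 + 1.61*q^3 + 8.67*q^2 - 3.78*q - 1.43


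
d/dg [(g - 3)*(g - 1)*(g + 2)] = 3*g^2 - 4*g - 5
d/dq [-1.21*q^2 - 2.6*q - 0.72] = -2.42*q - 2.6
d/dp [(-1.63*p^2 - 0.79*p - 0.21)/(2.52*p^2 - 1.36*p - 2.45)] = (4.2076*p^2 + 9.0454*p + 1.6499)/(6.3504*p^4 - 6.8544*p^3 - 10.4984*p^2 + 6.664*p + 6.0025)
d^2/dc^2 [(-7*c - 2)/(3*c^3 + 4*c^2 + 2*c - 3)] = 2*(-(7*c + 2)*(9*c^2 + 8*c + 2)^2 + (63*c^2 + 56*c + (7*c + 2)*(9*c + 4) + 14)*(3*c^3 + 4*c^2 + 2*c - 3))/(3*c^3 + 4*c^2 + 2*c - 3)^3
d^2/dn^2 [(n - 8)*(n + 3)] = 2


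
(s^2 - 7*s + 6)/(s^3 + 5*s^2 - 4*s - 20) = (s^2 - 7*s + 6)/(s^3 + 5*s^2 - 4*s - 20)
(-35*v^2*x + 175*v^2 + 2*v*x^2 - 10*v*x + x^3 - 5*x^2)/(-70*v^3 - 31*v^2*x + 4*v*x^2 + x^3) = (x - 5)/(2*v + x)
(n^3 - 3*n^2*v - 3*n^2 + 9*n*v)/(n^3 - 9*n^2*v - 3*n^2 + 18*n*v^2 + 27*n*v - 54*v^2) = n/(n - 6*v)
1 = 1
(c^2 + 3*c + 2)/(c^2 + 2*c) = (c + 1)/c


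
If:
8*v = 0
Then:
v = 0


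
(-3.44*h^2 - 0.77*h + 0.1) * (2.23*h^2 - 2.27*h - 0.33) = -7.6712*h^4 + 6.0917*h^3 + 3.1061*h^2 + 0.0271*h - 0.033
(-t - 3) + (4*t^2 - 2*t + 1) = 4*t^2 - 3*t - 2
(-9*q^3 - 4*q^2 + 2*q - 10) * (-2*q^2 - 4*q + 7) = 18*q^5 + 44*q^4 - 51*q^3 - 16*q^2 + 54*q - 70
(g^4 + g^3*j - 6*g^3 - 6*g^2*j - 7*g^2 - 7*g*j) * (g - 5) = g^5 + g^4*j - 11*g^4 - 11*g^3*j + 23*g^3 + 23*g^2*j + 35*g^2 + 35*g*j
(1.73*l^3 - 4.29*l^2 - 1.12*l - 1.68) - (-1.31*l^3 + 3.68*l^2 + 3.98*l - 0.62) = 3.04*l^3 - 7.97*l^2 - 5.1*l - 1.06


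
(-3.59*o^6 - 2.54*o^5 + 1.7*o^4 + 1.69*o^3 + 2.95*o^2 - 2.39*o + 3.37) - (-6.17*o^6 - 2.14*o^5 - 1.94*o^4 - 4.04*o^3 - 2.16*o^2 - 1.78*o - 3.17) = 2.58*o^6 - 0.4*o^5 + 3.64*o^4 + 5.73*o^3 + 5.11*o^2 - 0.61*o + 6.54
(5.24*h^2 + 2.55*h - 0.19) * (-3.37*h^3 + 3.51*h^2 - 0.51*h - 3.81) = -17.6588*h^5 + 9.7989*h^4 + 6.9184*h^3 - 21.9318*h^2 - 9.6186*h + 0.7239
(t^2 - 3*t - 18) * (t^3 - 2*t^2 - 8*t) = t^5 - 5*t^4 - 20*t^3 + 60*t^2 + 144*t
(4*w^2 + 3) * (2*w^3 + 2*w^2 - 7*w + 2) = 8*w^5 + 8*w^4 - 22*w^3 + 14*w^2 - 21*w + 6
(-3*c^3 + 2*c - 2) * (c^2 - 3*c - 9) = -3*c^5 + 9*c^4 + 29*c^3 - 8*c^2 - 12*c + 18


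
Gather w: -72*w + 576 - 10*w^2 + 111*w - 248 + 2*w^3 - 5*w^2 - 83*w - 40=2*w^3 - 15*w^2 - 44*w + 288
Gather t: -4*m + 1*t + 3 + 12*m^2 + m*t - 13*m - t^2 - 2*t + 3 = 12*m^2 - 17*m - t^2 + t*(m - 1) + 6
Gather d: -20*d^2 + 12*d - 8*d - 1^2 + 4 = -20*d^2 + 4*d + 3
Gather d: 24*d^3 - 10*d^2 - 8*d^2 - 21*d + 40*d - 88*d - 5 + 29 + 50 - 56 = 24*d^3 - 18*d^2 - 69*d + 18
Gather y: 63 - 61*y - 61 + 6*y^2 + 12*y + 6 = 6*y^2 - 49*y + 8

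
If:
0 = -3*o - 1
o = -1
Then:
No Solution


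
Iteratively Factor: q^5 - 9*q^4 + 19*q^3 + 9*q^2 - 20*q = (q - 5)*(q^4 - 4*q^3 - q^2 + 4*q) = (q - 5)*(q - 4)*(q^3 - q) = (q - 5)*(q - 4)*(q - 1)*(q^2 + q) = q*(q - 5)*(q - 4)*(q - 1)*(q + 1)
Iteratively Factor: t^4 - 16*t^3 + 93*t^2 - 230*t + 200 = (t - 5)*(t^3 - 11*t^2 + 38*t - 40) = (t - 5)^2*(t^2 - 6*t + 8) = (t - 5)^2*(t - 2)*(t - 4)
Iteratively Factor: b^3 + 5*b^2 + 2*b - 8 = (b + 4)*(b^2 + b - 2) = (b + 2)*(b + 4)*(b - 1)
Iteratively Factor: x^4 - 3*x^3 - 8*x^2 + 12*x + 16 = (x + 2)*(x^3 - 5*x^2 + 2*x + 8) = (x + 1)*(x + 2)*(x^2 - 6*x + 8) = (x - 2)*(x + 1)*(x + 2)*(x - 4)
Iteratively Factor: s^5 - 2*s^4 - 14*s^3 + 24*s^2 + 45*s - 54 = (s + 3)*(s^4 - 5*s^3 + s^2 + 21*s - 18) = (s - 3)*(s + 3)*(s^3 - 2*s^2 - 5*s + 6) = (s - 3)^2*(s + 3)*(s^2 + s - 2) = (s - 3)^2*(s - 1)*(s + 3)*(s + 2)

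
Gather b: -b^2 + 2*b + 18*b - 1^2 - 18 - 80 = -b^2 + 20*b - 99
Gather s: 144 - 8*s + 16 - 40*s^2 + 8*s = 160 - 40*s^2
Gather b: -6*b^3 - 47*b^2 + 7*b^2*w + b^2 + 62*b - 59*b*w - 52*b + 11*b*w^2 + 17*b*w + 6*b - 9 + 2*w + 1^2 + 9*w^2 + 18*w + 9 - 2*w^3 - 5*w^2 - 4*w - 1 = -6*b^3 + b^2*(7*w - 46) + b*(11*w^2 - 42*w + 16) - 2*w^3 + 4*w^2 + 16*w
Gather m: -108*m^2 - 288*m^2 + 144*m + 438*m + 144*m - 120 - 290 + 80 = -396*m^2 + 726*m - 330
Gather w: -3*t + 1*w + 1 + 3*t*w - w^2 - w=3*t*w - 3*t - w^2 + 1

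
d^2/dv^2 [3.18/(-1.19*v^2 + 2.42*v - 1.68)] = (9.006396*v^2 - 18.315528*v - 3.18*(2.38*v - 2.42)*(4.76*v - 4.84) + 12.714912)/(1.19*v^2 - 2.42*v + 1.68)^3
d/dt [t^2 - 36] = 2*t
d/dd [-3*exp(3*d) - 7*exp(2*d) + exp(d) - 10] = (-9*exp(2*d) - 14*exp(d) + 1)*exp(d)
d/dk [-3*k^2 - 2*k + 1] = -6*k - 2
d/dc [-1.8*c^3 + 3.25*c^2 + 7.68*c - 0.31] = -5.4*c^2 + 6.5*c + 7.68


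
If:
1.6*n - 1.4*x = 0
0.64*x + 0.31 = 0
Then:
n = -0.42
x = -0.48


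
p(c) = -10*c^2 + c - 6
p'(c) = 1 - 20*c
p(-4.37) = -201.34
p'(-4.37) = 88.40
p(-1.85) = -42.08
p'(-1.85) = 38.00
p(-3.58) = -137.74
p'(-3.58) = 72.60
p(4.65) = -217.58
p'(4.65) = -92.00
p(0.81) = -11.75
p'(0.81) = -15.20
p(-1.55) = -31.58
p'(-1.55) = 32.00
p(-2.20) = -56.60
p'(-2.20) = 45.00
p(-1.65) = -34.88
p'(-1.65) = 34.00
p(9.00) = -807.00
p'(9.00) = -179.00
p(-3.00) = -99.00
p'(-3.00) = 61.00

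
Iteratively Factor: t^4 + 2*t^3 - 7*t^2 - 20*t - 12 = (t + 2)*(t^3 - 7*t - 6) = (t + 2)^2*(t^2 - 2*t - 3) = (t + 1)*(t + 2)^2*(t - 3)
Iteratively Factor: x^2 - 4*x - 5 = (x + 1)*(x - 5)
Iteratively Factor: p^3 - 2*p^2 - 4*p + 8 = (p - 2)*(p^2 - 4) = (p - 2)^2*(p + 2)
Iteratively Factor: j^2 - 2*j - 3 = (j - 3)*(j + 1)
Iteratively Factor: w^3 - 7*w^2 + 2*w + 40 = (w + 2)*(w^2 - 9*w + 20) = (w - 4)*(w + 2)*(w - 5)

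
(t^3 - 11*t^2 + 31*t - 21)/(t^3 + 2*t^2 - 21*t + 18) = (t - 7)/(t + 6)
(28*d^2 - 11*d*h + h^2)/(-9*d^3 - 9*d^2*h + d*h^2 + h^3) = (-28*d^2 + 11*d*h - h^2)/(9*d^3 + 9*d^2*h - d*h^2 - h^3)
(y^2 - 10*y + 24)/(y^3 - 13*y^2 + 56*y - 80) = (y - 6)/(y^2 - 9*y + 20)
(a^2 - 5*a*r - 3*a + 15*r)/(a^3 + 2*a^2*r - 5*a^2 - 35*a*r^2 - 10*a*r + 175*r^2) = (a - 3)/(a^2 + 7*a*r - 5*a - 35*r)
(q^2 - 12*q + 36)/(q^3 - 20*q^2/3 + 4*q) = 3*(q - 6)/(q*(3*q - 2))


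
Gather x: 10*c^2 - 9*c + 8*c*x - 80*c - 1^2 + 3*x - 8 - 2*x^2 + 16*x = 10*c^2 - 89*c - 2*x^2 + x*(8*c + 19) - 9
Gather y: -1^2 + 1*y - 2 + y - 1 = 2*y - 4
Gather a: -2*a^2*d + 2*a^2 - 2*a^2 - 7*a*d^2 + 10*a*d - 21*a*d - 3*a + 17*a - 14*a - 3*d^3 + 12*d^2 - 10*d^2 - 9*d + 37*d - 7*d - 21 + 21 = -2*a^2*d + a*(-7*d^2 - 11*d) - 3*d^3 + 2*d^2 + 21*d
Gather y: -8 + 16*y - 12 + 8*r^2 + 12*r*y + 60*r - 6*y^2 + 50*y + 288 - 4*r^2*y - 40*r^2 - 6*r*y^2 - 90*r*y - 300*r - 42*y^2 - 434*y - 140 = -32*r^2 - 240*r + y^2*(-6*r - 48) + y*(-4*r^2 - 78*r - 368) + 128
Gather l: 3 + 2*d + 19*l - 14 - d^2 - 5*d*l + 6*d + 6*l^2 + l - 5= -d^2 + 8*d + 6*l^2 + l*(20 - 5*d) - 16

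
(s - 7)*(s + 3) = s^2 - 4*s - 21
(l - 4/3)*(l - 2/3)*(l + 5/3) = l^3 - l^2/3 - 22*l/9 + 40/27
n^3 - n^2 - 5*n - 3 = (n - 3)*(n + 1)^2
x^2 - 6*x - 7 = (x - 7)*(x + 1)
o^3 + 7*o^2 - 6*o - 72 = (o - 3)*(o + 4)*(o + 6)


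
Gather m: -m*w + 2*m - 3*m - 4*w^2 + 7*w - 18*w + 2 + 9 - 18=m*(-w - 1) - 4*w^2 - 11*w - 7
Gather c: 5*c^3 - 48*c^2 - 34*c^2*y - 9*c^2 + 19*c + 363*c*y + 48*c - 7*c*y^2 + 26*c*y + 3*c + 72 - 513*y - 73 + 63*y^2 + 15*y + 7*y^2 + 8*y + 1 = 5*c^3 + c^2*(-34*y - 57) + c*(-7*y^2 + 389*y + 70) + 70*y^2 - 490*y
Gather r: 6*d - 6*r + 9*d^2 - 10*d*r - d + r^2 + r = 9*d^2 + 5*d + r^2 + r*(-10*d - 5)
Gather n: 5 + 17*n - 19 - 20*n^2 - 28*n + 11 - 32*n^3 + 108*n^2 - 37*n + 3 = -32*n^3 + 88*n^2 - 48*n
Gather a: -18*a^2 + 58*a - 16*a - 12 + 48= -18*a^2 + 42*a + 36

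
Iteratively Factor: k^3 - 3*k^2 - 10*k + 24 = (k + 3)*(k^2 - 6*k + 8) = (k - 4)*(k + 3)*(k - 2)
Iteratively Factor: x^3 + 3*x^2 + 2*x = (x + 1)*(x^2 + 2*x) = (x + 1)*(x + 2)*(x)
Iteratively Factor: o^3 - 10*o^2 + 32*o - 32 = (o - 4)*(o^2 - 6*o + 8) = (o - 4)*(o - 2)*(o - 4)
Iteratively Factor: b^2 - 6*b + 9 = (b - 3)*(b - 3)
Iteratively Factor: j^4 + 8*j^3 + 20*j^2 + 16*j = (j + 2)*(j^3 + 6*j^2 + 8*j) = (j + 2)*(j + 4)*(j^2 + 2*j) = (j + 2)^2*(j + 4)*(j)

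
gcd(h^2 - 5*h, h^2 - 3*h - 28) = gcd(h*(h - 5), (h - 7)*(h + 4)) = 1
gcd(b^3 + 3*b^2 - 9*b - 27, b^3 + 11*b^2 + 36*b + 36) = b + 3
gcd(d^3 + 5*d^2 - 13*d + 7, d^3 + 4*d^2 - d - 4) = d - 1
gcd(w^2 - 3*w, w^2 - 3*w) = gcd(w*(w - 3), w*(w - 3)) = w^2 - 3*w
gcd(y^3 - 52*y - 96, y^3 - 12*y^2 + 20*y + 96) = y^2 - 6*y - 16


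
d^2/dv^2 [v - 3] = 0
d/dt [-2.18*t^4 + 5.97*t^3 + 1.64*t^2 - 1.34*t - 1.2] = -8.72*t^3 + 17.91*t^2 + 3.28*t - 1.34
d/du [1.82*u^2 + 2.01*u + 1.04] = 3.64*u + 2.01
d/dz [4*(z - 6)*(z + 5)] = 8*z - 4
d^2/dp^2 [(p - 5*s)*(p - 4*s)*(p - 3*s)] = 6*p - 24*s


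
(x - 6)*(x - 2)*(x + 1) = x^3 - 7*x^2 + 4*x + 12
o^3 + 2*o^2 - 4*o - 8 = (o - 2)*(o + 2)^2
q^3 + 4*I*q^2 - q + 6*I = (q - I)*(q + 2*I)*(q + 3*I)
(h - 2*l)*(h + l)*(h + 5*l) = h^3 + 4*h^2*l - 7*h*l^2 - 10*l^3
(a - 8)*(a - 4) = a^2 - 12*a + 32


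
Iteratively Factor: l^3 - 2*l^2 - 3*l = (l + 1)*(l^2 - 3*l) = (l - 3)*(l + 1)*(l)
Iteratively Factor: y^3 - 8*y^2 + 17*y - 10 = (y - 5)*(y^2 - 3*y + 2) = (y - 5)*(y - 2)*(y - 1)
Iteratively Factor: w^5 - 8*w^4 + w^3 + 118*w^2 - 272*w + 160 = (w - 1)*(w^4 - 7*w^3 - 6*w^2 + 112*w - 160) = (w - 4)*(w - 1)*(w^3 - 3*w^2 - 18*w + 40) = (w - 4)*(w - 2)*(w - 1)*(w^2 - w - 20) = (w - 4)*(w - 2)*(w - 1)*(w + 4)*(w - 5)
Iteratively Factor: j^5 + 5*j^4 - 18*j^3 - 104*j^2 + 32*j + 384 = (j + 4)*(j^4 + j^3 - 22*j^2 - 16*j + 96) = (j - 2)*(j + 4)*(j^3 + 3*j^2 - 16*j - 48) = (j - 2)*(j + 3)*(j + 4)*(j^2 - 16) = (j - 4)*(j - 2)*(j + 3)*(j + 4)*(j + 4)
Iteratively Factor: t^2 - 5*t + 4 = (t - 1)*(t - 4)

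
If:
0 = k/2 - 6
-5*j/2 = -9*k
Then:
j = 216/5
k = 12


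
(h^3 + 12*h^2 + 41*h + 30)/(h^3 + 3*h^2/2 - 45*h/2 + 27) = 2*(h^2 + 6*h + 5)/(2*h^2 - 9*h + 9)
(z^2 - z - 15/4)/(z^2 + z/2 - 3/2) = (z - 5/2)/(z - 1)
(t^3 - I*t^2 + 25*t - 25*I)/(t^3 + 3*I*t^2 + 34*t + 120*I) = (t^2 - 6*I*t - 5)/(t^2 - 2*I*t + 24)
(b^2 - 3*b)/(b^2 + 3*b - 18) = b/(b + 6)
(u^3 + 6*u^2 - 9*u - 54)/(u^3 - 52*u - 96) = (u^2 - 9)/(u^2 - 6*u - 16)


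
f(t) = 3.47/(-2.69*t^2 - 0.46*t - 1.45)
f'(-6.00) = -0.01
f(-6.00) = -0.04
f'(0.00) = 0.76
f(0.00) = -2.39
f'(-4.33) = -0.03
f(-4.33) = -0.07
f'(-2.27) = -0.20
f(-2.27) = -0.24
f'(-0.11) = -0.22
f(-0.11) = -2.42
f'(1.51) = 0.43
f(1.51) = -0.42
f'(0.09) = 1.43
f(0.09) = -2.29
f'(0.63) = 1.69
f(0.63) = -1.24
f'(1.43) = 0.49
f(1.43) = -0.46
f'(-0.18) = -0.83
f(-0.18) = -2.39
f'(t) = 3.47*(5.38*t + 0.46)/(-2.69*t^2 - 0.46*t - 1.45)^2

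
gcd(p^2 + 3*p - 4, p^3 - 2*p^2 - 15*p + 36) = p + 4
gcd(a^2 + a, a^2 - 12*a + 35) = 1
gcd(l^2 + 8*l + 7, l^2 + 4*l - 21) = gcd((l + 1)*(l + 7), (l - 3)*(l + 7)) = l + 7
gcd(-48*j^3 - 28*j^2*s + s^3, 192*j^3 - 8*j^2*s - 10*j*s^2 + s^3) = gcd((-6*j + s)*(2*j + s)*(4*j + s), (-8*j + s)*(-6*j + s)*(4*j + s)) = -24*j^2 - 2*j*s + s^2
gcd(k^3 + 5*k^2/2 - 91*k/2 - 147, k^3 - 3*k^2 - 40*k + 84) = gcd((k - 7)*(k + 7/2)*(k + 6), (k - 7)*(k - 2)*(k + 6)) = k^2 - k - 42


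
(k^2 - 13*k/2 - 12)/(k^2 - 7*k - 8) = (k + 3/2)/(k + 1)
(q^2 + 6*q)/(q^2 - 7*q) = (q + 6)/(q - 7)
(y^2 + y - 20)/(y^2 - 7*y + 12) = (y + 5)/(y - 3)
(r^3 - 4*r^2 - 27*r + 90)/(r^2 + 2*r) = (r^3 - 4*r^2 - 27*r + 90)/(r*(r + 2))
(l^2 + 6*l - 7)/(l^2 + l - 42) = (l - 1)/(l - 6)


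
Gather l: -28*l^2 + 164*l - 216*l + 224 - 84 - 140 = -28*l^2 - 52*l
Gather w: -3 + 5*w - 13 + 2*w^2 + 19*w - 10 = 2*w^2 + 24*w - 26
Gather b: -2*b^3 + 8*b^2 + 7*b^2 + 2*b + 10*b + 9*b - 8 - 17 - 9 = -2*b^3 + 15*b^2 + 21*b - 34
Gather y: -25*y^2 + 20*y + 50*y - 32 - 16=-25*y^2 + 70*y - 48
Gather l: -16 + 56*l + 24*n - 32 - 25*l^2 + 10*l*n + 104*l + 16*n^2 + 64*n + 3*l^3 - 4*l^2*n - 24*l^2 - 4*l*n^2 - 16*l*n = 3*l^3 + l^2*(-4*n - 49) + l*(-4*n^2 - 6*n + 160) + 16*n^2 + 88*n - 48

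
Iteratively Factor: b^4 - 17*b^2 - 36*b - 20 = (b + 2)*(b^3 - 2*b^2 - 13*b - 10) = (b + 2)^2*(b^2 - 4*b - 5) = (b + 1)*(b + 2)^2*(b - 5)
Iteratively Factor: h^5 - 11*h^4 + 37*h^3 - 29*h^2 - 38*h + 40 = (h - 5)*(h^4 - 6*h^3 + 7*h^2 + 6*h - 8) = (h - 5)*(h - 1)*(h^3 - 5*h^2 + 2*h + 8) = (h - 5)*(h - 1)*(h + 1)*(h^2 - 6*h + 8) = (h - 5)*(h - 4)*(h - 1)*(h + 1)*(h - 2)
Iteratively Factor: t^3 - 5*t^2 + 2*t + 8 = (t - 2)*(t^2 - 3*t - 4) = (t - 2)*(t + 1)*(t - 4)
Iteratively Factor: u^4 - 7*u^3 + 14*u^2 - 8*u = (u - 1)*(u^3 - 6*u^2 + 8*u) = (u - 4)*(u - 1)*(u^2 - 2*u) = u*(u - 4)*(u - 1)*(u - 2)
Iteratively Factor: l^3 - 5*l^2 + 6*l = (l)*(l^2 - 5*l + 6) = l*(l - 2)*(l - 3)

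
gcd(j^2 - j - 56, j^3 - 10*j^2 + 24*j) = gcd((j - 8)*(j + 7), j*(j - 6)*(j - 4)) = 1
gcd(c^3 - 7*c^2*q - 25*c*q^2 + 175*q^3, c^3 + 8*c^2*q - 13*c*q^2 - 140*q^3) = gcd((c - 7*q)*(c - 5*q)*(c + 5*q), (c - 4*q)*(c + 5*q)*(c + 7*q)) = c + 5*q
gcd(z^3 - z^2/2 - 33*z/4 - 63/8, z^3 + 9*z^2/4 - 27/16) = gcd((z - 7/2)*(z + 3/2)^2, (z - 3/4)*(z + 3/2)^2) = z^2 + 3*z + 9/4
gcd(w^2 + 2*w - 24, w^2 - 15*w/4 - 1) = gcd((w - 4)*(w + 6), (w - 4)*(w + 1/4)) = w - 4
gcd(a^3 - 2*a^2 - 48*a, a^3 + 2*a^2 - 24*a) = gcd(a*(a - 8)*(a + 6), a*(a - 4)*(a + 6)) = a^2 + 6*a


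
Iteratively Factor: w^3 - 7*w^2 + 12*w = (w - 3)*(w^2 - 4*w) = w*(w - 3)*(w - 4)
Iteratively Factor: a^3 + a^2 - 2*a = (a + 2)*(a^2 - a) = (a - 1)*(a + 2)*(a)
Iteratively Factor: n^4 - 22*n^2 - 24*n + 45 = (n + 3)*(n^3 - 3*n^2 - 13*n + 15) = (n - 5)*(n + 3)*(n^2 + 2*n - 3) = (n - 5)*(n - 1)*(n + 3)*(n + 3)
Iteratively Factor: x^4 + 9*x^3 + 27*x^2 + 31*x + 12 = (x + 4)*(x^3 + 5*x^2 + 7*x + 3) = (x + 1)*(x + 4)*(x^2 + 4*x + 3) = (x + 1)^2*(x + 4)*(x + 3)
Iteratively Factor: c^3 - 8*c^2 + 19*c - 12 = (c - 3)*(c^2 - 5*c + 4) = (c - 3)*(c - 1)*(c - 4)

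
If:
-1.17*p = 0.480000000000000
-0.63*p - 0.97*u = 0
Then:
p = -0.41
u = 0.27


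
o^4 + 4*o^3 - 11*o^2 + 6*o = o*(o - 1)^2*(o + 6)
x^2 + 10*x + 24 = (x + 4)*(x + 6)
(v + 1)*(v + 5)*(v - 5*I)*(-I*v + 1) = -I*v^4 - 4*v^3 - 6*I*v^3 - 24*v^2 - 10*I*v^2 - 20*v - 30*I*v - 25*I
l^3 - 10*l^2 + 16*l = l*(l - 8)*(l - 2)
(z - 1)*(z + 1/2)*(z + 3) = z^3 + 5*z^2/2 - 2*z - 3/2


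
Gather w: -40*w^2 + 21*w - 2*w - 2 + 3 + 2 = -40*w^2 + 19*w + 3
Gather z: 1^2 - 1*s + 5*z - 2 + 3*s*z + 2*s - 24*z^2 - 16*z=s - 24*z^2 + z*(3*s - 11) - 1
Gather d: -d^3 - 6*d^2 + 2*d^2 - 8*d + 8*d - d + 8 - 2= -d^3 - 4*d^2 - d + 6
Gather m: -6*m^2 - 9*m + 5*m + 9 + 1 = -6*m^2 - 4*m + 10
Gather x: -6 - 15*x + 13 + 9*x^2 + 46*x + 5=9*x^2 + 31*x + 12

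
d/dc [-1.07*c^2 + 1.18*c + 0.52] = 1.18 - 2.14*c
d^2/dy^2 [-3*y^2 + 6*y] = -6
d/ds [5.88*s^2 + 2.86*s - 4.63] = 11.76*s + 2.86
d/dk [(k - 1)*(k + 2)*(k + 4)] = 3*k^2 + 10*k + 2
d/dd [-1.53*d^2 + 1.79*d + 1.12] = 1.79 - 3.06*d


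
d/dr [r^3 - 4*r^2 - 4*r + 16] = 3*r^2 - 8*r - 4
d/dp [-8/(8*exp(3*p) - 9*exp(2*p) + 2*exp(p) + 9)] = (192*exp(2*p) - 144*exp(p) + 16)*exp(p)/(8*exp(3*p) - 9*exp(2*p) + 2*exp(p) + 9)^2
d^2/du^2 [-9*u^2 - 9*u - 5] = -18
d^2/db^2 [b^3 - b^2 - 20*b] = 6*b - 2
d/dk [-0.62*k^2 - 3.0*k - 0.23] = -1.24*k - 3.0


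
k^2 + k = k*(k + 1)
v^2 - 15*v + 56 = (v - 8)*(v - 7)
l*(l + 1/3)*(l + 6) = l^3 + 19*l^2/3 + 2*l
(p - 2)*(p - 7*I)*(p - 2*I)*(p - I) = p^4 - 2*p^3 - 10*I*p^3 - 23*p^2 + 20*I*p^2 + 46*p + 14*I*p - 28*I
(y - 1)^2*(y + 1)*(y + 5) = y^4 + 4*y^3 - 6*y^2 - 4*y + 5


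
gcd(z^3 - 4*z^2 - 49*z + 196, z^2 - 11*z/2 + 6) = z - 4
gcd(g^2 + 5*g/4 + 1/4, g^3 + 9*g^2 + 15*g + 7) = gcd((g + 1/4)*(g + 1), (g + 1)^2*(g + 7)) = g + 1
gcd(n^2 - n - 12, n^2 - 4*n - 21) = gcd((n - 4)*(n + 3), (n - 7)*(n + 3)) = n + 3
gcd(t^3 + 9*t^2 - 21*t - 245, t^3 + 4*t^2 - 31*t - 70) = t^2 + 2*t - 35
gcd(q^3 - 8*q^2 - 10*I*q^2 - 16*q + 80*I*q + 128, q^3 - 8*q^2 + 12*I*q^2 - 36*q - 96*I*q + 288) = q - 8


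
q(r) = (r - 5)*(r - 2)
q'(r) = 2*r - 7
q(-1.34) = 21.18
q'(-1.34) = -9.68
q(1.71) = 0.95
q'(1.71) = -3.58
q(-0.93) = 17.37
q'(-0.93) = -8.86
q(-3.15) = 41.97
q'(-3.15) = -13.30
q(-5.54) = 79.47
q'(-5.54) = -18.08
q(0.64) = 5.93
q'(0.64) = -5.72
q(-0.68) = 15.22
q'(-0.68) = -8.36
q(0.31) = 7.93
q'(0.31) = -6.38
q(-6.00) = 88.00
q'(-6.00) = -19.00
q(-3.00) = 40.00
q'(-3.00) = -13.00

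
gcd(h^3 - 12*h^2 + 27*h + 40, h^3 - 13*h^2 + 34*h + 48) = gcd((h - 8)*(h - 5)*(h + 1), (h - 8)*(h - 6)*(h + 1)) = h^2 - 7*h - 8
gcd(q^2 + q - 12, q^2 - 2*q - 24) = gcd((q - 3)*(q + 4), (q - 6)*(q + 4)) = q + 4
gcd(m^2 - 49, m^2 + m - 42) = m + 7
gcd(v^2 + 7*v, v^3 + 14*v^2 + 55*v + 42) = v + 7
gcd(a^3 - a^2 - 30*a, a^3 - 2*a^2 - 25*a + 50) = a + 5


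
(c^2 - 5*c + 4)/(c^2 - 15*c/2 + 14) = 2*(c - 1)/(2*c - 7)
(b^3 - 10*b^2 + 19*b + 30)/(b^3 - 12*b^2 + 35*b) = (b^2 - 5*b - 6)/(b*(b - 7))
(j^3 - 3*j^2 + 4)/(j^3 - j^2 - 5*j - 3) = (j^2 - 4*j + 4)/(j^2 - 2*j - 3)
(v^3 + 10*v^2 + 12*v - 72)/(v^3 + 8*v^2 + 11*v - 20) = (v^3 + 10*v^2 + 12*v - 72)/(v^3 + 8*v^2 + 11*v - 20)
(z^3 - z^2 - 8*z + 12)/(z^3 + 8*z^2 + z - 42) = (z - 2)/(z + 7)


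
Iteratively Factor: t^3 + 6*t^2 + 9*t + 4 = (t + 4)*(t^2 + 2*t + 1) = (t + 1)*(t + 4)*(t + 1)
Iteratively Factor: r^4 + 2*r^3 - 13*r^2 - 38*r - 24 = (r - 4)*(r^3 + 6*r^2 + 11*r + 6) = (r - 4)*(r + 2)*(r^2 + 4*r + 3) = (r - 4)*(r + 2)*(r + 3)*(r + 1)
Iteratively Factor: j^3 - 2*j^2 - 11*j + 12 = (j - 1)*(j^2 - j - 12) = (j - 4)*(j - 1)*(j + 3)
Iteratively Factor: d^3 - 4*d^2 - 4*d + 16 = (d - 2)*(d^2 - 2*d - 8) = (d - 2)*(d + 2)*(d - 4)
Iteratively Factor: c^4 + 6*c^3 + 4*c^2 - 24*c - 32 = (c - 2)*(c^3 + 8*c^2 + 20*c + 16) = (c - 2)*(c + 2)*(c^2 + 6*c + 8) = (c - 2)*(c + 2)^2*(c + 4)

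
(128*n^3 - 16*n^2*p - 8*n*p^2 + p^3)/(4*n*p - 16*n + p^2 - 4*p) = (32*n^2 - 12*n*p + p^2)/(p - 4)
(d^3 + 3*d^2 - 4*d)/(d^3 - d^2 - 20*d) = (d - 1)/(d - 5)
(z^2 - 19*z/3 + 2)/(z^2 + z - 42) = (z - 1/3)/(z + 7)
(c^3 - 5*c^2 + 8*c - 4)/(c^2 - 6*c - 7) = (-c^3 + 5*c^2 - 8*c + 4)/(-c^2 + 6*c + 7)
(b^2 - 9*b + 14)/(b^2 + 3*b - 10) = (b - 7)/(b + 5)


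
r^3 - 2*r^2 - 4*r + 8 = (r - 2)^2*(r + 2)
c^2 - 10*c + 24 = (c - 6)*(c - 4)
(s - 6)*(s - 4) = s^2 - 10*s + 24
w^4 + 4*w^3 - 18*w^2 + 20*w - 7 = (w - 1)^3*(w + 7)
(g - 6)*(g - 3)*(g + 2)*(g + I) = g^4 - 7*g^3 + I*g^3 - 7*I*g^2 + 36*g + 36*I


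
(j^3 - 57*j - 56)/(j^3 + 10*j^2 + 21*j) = (j^2 - 7*j - 8)/(j*(j + 3))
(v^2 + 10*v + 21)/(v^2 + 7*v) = (v + 3)/v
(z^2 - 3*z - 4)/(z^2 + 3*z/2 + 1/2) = 2*(z - 4)/(2*z + 1)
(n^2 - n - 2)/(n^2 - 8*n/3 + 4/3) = 3*(n + 1)/(3*n - 2)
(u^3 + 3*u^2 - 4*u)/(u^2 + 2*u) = (u^2 + 3*u - 4)/(u + 2)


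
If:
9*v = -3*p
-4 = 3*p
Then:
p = -4/3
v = 4/9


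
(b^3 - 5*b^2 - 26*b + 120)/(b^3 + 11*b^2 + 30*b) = (b^2 - 10*b + 24)/(b*(b + 6))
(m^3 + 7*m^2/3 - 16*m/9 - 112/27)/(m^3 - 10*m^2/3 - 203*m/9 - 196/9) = (m - 4/3)/(m - 7)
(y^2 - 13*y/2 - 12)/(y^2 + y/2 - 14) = (2*y^2 - 13*y - 24)/(2*y^2 + y - 28)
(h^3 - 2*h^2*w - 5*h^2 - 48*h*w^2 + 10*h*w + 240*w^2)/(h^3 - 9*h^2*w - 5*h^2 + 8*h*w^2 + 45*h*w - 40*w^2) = (-h - 6*w)/(-h + w)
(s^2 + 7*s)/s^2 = (s + 7)/s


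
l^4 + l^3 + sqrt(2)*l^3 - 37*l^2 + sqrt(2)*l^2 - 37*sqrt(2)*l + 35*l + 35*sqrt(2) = (l - 5)*(l - 1)*(l + 7)*(l + sqrt(2))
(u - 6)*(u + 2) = u^2 - 4*u - 12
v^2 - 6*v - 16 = (v - 8)*(v + 2)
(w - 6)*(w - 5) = w^2 - 11*w + 30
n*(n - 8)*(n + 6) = n^3 - 2*n^2 - 48*n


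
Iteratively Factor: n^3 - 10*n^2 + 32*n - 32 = (n - 2)*(n^2 - 8*n + 16) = (n - 4)*(n - 2)*(n - 4)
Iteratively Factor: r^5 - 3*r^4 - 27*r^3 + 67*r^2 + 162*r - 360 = (r - 3)*(r^4 - 27*r^2 - 14*r + 120) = (r - 3)*(r + 3)*(r^3 - 3*r^2 - 18*r + 40) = (r - 3)*(r + 3)*(r + 4)*(r^2 - 7*r + 10) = (r - 3)*(r - 2)*(r + 3)*(r + 4)*(r - 5)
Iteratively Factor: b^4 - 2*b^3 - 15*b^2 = (b)*(b^3 - 2*b^2 - 15*b) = b^2*(b^2 - 2*b - 15) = b^2*(b - 5)*(b + 3)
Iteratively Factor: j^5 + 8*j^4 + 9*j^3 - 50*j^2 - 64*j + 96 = (j + 4)*(j^4 + 4*j^3 - 7*j^2 - 22*j + 24) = (j + 4)^2*(j^3 - 7*j + 6) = (j + 3)*(j + 4)^2*(j^2 - 3*j + 2) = (j - 1)*(j + 3)*(j + 4)^2*(j - 2)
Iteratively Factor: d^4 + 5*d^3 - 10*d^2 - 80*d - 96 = (d - 4)*(d^3 + 9*d^2 + 26*d + 24) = (d - 4)*(d + 3)*(d^2 + 6*d + 8) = (d - 4)*(d + 2)*(d + 3)*(d + 4)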